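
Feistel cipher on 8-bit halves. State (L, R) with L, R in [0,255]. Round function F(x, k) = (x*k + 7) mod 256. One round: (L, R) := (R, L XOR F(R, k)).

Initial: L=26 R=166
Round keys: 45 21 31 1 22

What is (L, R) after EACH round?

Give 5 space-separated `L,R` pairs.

Answer: 166,47 47,68 68,108 108,55 55,173

Derivation:
Round 1 (k=45): L=166 R=47
Round 2 (k=21): L=47 R=68
Round 3 (k=31): L=68 R=108
Round 4 (k=1): L=108 R=55
Round 5 (k=22): L=55 R=173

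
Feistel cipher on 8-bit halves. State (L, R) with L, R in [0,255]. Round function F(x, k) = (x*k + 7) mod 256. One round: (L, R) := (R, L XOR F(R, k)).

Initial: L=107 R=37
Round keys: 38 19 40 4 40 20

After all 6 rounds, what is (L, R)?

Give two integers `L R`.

Round 1 (k=38): L=37 R=238
Round 2 (k=19): L=238 R=148
Round 3 (k=40): L=148 R=201
Round 4 (k=4): L=201 R=191
Round 5 (k=40): L=191 R=22
Round 6 (k=20): L=22 R=0

Answer: 22 0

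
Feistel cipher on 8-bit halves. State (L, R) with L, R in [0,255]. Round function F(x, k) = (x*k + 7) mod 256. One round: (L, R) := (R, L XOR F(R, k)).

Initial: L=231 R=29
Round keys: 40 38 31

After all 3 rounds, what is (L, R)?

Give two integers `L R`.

Answer: 106 181

Derivation:
Round 1 (k=40): L=29 R=104
Round 2 (k=38): L=104 R=106
Round 3 (k=31): L=106 R=181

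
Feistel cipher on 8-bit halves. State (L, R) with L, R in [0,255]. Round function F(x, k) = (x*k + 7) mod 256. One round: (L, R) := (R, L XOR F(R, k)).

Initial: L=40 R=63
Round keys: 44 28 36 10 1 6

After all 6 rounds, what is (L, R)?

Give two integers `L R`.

Answer: 182 0

Derivation:
Round 1 (k=44): L=63 R=243
Round 2 (k=28): L=243 R=164
Round 3 (k=36): L=164 R=228
Round 4 (k=10): L=228 R=75
Round 5 (k=1): L=75 R=182
Round 6 (k=6): L=182 R=0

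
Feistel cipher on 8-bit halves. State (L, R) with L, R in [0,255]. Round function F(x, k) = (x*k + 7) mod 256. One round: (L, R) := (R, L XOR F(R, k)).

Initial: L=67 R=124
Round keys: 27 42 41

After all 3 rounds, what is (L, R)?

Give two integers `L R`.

Answer: 11 146

Derivation:
Round 1 (k=27): L=124 R=88
Round 2 (k=42): L=88 R=11
Round 3 (k=41): L=11 R=146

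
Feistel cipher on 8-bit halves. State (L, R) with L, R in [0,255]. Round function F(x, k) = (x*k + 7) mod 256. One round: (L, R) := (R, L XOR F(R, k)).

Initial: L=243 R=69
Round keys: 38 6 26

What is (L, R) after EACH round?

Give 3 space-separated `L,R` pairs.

Answer: 69,182 182,14 14,197

Derivation:
Round 1 (k=38): L=69 R=182
Round 2 (k=6): L=182 R=14
Round 3 (k=26): L=14 R=197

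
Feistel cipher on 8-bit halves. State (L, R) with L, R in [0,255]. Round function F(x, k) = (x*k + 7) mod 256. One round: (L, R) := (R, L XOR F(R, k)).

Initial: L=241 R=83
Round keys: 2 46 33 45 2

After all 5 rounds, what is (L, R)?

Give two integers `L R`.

Round 1 (k=2): L=83 R=92
Round 2 (k=46): L=92 R=220
Round 3 (k=33): L=220 R=63
Round 4 (k=45): L=63 R=198
Round 5 (k=2): L=198 R=172

Answer: 198 172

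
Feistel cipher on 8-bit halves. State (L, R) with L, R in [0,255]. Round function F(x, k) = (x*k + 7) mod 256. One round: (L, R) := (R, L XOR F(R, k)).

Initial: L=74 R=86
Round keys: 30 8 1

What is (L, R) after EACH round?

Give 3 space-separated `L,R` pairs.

Answer: 86,81 81,217 217,177

Derivation:
Round 1 (k=30): L=86 R=81
Round 2 (k=8): L=81 R=217
Round 3 (k=1): L=217 R=177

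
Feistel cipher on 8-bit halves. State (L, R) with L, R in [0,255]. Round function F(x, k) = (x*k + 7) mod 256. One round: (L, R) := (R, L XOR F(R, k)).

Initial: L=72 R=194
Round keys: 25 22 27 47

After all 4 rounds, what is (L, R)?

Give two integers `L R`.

Round 1 (k=25): L=194 R=177
Round 2 (k=22): L=177 R=255
Round 3 (k=27): L=255 R=93
Round 4 (k=47): L=93 R=229

Answer: 93 229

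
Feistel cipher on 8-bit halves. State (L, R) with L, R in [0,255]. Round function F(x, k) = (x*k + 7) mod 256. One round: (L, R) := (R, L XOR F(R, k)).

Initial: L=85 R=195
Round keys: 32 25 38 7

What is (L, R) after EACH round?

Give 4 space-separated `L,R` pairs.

Round 1 (k=32): L=195 R=50
Round 2 (k=25): L=50 R=42
Round 3 (k=38): L=42 R=113
Round 4 (k=7): L=113 R=52

Answer: 195,50 50,42 42,113 113,52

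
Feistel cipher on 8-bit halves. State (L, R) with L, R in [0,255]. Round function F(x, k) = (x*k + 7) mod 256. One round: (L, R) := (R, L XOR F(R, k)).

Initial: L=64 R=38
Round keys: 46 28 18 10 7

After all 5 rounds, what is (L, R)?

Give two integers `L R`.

Round 1 (k=46): L=38 R=155
Round 2 (k=28): L=155 R=221
Round 3 (k=18): L=221 R=10
Round 4 (k=10): L=10 R=182
Round 5 (k=7): L=182 R=11

Answer: 182 11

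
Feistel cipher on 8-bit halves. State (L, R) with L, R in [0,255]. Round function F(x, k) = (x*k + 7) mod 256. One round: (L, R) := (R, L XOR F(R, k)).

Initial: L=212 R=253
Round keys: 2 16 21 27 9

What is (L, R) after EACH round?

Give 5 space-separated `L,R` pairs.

Answer: 253,213 213,170 170,44 44,1 1,60

Derivation:
Round 1 (k=2): L=253 R=213
Round 2 (k=16): L=213 R=170
Round 3 (k=21): L=170 R=44
Round 4 (k=27): L=44 R=1
Round 5 (k=9): L=1 R=60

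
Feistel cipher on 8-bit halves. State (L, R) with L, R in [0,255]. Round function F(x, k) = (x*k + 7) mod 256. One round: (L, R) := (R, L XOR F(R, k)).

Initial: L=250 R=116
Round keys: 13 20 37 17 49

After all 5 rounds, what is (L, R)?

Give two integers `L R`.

Answer: 213 15

Derivation:
Round 1 (k=13): L=116 R=17
Round 2 (k=20): L=17 R=47
Round 3 (k=37): L=47 R=195
Round 4 (k=17): L=195 R=213
Round 5 (k=49): L=213 R=15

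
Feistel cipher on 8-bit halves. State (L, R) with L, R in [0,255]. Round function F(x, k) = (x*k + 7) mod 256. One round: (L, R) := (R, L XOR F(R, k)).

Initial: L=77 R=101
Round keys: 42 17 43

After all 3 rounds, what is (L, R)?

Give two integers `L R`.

Answer: 126 229

Derivation:
Round 1 (k=42): L=101 R=212
Round 2 (k=17): L=212 R=126
Round 3 (k=43): L=126 R=229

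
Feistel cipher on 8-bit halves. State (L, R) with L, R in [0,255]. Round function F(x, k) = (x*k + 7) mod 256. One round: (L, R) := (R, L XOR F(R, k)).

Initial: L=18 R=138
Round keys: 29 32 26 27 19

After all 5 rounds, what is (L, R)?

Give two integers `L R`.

Answer: 240 117

Derivation:
Round 1 (k=29): L=138 R=187
Round 2 (k=32): L=187 R=237
Round 3 (k=26): L=237 R=162
Round 4 (k=27): L=162 R=240
Round 5 (k=19): L=240 R=117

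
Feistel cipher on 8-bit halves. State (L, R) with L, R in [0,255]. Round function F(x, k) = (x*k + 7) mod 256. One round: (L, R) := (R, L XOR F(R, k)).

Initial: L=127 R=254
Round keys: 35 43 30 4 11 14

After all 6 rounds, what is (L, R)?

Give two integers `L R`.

Answer: 92 227

Derivation:
Round 1 (k=35): L=254 R=190
Round 2 (k=43): L=190 R=15
Round 3 (k=30): L=15 R=119
Round 4 (k=4): L=119 R=236
Round 5 (k=11): L=236 R=92
Round 6 (k=14): L=92 R=227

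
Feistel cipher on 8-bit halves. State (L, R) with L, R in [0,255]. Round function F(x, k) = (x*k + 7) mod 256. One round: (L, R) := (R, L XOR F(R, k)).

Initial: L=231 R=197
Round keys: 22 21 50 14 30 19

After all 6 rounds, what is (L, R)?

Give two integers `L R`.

Round 1 (k=22): L=197 R=18
Round 2 (k=21): L=18 R=68
Round 3 (k=50): L=68 R=93
Round 4 (k=14): L=93 R=89
Round 5 (k=30): L=89 R=40
Round 6 (k=19): L=40 R=166

Answer: 40 166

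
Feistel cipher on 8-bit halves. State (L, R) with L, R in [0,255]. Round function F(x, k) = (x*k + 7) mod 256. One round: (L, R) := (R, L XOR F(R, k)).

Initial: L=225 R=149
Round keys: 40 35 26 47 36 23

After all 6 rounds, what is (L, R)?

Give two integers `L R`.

Round 1 (k=40): L=149 R=174
Round 2 (k=35): L=174 R=68
Round 3 (k=26): L=68 R=65
Round 4 (k=47): L=65 R=178
Round 5 (k=36): L=178 R=78
Round 6 (k=23): L=78 R=187

Answer: 78 187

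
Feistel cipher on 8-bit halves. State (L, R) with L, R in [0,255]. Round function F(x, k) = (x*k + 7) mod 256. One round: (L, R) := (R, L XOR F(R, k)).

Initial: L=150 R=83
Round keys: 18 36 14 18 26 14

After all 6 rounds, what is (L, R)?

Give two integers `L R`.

Round 1 (k=18): L=83 R=75
Round 2 (k=36): L=75 R=192
Round 3 (k=14): L=192 R=204
Round 4 (k=18): L=204 R=159
Round 5 (k=26): L=159 R=225
Round 6 (k=14): L=225 R=202

Answer: 225 202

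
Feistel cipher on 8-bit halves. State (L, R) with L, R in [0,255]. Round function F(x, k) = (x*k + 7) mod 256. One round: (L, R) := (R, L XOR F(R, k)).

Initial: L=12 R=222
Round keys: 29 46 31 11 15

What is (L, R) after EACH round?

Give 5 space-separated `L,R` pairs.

Answer: 222,33 33,43 43,29 29,109 109,119

Derivation:
Round 1 (k=29): L=222 R=33
Round 2 (k=46): L=33 R=43
Round 3 (k=31): L=43 R=29
Round 4 (k=11): L=29 R=109
Round 5 (k=15): L=109 R=119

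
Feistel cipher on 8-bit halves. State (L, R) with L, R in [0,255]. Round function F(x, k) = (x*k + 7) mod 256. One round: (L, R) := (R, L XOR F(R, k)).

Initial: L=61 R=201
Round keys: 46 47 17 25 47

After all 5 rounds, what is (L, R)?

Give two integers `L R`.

Answer: 178 160

Derivation:
Round 1 (k=46): L=201 R=24
Round 2 (k=47): L=24 R=166
Round 3 (k=17): L=166 R=21
Round 4 (k=25): L=21 R=178
Round 5 (k=47): L=178 R=160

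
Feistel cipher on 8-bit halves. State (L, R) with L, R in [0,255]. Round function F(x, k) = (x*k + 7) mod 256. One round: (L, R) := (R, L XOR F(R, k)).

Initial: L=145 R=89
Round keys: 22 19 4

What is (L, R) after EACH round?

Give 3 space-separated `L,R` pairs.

Round 1 (k=22): L=89 R=60
Round 2 (k=19): L=60 R=34
Round 3 (k=4): L=34 R=179

Answer: 89,60 60,34 34,179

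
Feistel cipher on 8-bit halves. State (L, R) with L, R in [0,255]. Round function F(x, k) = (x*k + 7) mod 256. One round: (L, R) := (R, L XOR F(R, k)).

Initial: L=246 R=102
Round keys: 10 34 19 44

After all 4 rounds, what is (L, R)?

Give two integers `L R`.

Round 1 (k=10): L=102 R=245
Round 2 (k=34): L=245 R=247
Round 3 (k=19): L=247 R=169
Round 4 (k=44): L=169 R=228

Answer: 169 228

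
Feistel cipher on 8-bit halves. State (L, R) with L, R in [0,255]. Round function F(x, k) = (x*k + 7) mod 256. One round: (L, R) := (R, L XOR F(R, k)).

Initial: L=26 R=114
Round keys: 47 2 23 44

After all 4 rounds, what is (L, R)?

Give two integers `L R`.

Answer: 119 236

Derivation:
Round 1 (k=47): L=114 R=239
Round 2 (k=2): L=239 R=151
Round 3 (k=23): L=151 R=119
Round 4 (k=44): L=119 R=236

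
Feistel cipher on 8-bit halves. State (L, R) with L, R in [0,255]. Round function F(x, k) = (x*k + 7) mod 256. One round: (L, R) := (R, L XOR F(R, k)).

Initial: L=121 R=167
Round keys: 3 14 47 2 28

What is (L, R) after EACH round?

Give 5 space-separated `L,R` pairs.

Answer: 167,133 133,234 234,120 120,29 29,75

Derivation:
Round 1 (k=3): L=167 R=133
Round 2 (k=14): L=133 R=234
Round 3 (k=47): L=234 R=120
Round 4 (k=2): L=120 R=29
Round 5 (k=28): L=29 R=75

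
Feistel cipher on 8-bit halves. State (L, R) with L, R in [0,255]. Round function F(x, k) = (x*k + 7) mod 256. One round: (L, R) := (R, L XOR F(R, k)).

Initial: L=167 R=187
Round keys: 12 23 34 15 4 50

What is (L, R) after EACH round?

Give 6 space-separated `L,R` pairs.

Round 1 (k=12): L=187 R=108
Round 2 (k=23): L=108 R=0
Round 3 (k=34): L=0 R=107
Round 4 (k=15): L=107 R=76
Round 5 (k=4): L=76 R=92
Round 6 (k=50): L=92 R=179

Answer: 187,108 108,0 0,107 107,76 76,92 92,179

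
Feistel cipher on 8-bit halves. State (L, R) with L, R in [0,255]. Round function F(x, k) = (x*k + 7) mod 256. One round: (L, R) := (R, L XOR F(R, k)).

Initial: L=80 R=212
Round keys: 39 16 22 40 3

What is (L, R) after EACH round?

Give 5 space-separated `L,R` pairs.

Round 1 (k=39): L=212 R=3
Round 2 (k=16): L=3 R=227
Round 3 (k=22): L=227 R=138
Round 4 (k=40): L=138 R=116
Round 5 (k=3): L=116 R=233

Answer: 212,3 3,227 227,138 138,116 116,233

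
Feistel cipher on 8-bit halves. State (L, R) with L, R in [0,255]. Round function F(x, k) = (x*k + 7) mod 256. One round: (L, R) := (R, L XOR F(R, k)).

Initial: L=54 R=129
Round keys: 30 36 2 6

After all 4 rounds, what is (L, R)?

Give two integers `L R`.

Answer: 120 229

Derivation:
Round 1 (k=30): L=129 R=19
Round 2 (k=36): L=19 R=50
Round 3 (k=2): L=50 R=120
Round 4 (k=6): L=120 R=229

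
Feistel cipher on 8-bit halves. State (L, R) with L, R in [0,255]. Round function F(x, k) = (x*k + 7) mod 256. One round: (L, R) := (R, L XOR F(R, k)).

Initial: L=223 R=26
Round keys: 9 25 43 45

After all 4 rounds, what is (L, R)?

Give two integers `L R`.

Round 1 (k=9): L=26 R=46
Round 2 (k=25): L=46 R=159
Round 3 (k=43): L=159 R=146
Round 4 (k=45): L=146 R=46

Answer: 146 46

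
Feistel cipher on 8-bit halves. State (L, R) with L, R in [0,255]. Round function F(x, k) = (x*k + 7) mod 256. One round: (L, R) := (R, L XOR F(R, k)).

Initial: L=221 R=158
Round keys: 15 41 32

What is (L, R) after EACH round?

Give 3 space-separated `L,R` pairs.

Answer: 158,148 148,37 37,51

Derivation:
Round 1 (k=15): L=158 R=148
Round 2 (k=41): L=148 R=37
Round 3 (k=32): L=37 R=51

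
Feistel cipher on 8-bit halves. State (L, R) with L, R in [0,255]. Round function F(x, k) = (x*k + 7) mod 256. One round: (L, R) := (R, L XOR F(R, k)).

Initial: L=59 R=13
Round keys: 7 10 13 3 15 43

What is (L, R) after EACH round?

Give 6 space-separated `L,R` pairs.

Answer: 13,89 89,140 140,122 122,249 249,228 228,170

Derivation:
Round 1 (k=7): L=13 R=89
Round 2 (k=10): L=89 R=140
Round 3 (k=13): L=140 R=122
Round 4 (k=3): L=122 R=249
Round 5 (k=15): L=249 R=228
Round 6 (k=43): L=228 R=170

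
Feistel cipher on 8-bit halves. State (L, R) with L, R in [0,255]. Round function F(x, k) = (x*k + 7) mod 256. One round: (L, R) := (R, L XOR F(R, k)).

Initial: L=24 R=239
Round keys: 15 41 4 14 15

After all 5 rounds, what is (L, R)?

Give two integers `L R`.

Answer: 241 209

Derivation:
Round 1 (k=15): L=239 R=16
Round 2 (k=41): L=16 R=120
Round 3 (k=4): L=120 R=247
Round 4 (k=14): L=247 R=241
Round 5 (k=15): L=241 R=209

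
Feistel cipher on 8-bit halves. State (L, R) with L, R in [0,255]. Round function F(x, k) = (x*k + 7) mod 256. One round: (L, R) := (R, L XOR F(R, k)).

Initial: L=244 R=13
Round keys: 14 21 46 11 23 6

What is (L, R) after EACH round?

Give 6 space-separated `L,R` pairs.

Round 1 (k=14): L=13 R=73
Round 2 (k=21): L=73 R=9
Round 3 (k=46): L=9 R=236
Round 4 (k=11): L=236 R=34
Round 5 (k=23): L=34 R=249
Round 6 (k=6): L=249 R=255

Answer: 13,73 73,9 9,236 236,34 34,249 249,255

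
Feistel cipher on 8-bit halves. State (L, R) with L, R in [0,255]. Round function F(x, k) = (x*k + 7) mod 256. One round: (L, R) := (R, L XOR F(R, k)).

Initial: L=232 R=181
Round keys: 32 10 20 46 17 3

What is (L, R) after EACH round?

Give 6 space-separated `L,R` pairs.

Round 1 (k=32): L=181 R=79
Round 2 (k=10): L=79 R=168
Round 3 (k=20): L=168 R=104
Round 4 (k=46): L=104 R=31
Round 5 (k=17): L=31 R=126
Round 6 (k=3): L=126 R=158

Answer: 181,79 79,168 168,104 104,31 31,126 126,158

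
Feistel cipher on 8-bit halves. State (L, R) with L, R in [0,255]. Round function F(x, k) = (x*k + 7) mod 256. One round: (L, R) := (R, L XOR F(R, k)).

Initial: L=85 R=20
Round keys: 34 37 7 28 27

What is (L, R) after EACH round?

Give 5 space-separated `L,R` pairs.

Round 1 (k=34): L=20 R=250
Round 2 (k=37): L=250 R=61
Round 3 (k=7): L=61 R=72
Round 4 (k=28): L=72 R=218
Round 5 (k=27): L=218 R=77

Answer: 20,250 250,61 61,72 72,218 218,77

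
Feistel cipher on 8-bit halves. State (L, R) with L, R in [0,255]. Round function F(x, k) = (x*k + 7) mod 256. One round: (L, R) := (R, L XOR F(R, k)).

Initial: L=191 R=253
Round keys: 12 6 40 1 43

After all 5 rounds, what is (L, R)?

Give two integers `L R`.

Round 1 (k=12): L=253 R=92
Round 2 (k=6): L=92 R=210
Round 3 (k=40): L=210 R=139
Round 4 (k=1): L=139 R=64
Round 5 (k=43): L=64 R=76

Answer: 64 76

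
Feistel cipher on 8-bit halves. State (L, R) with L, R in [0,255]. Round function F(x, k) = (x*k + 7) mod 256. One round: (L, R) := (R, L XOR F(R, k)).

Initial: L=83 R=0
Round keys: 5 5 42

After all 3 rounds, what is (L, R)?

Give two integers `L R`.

Round 1 (k=5): L=0 R=84
Round 2 (k=5): L=84 R=171
Round 3 (k=42): L=171 R=65

Answer: 171 65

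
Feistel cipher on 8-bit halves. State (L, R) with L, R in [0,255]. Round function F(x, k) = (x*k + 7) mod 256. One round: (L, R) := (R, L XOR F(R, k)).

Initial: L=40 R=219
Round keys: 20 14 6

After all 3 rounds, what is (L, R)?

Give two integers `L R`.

Round 1 (k=20): L=219 R=11
Round 2 (k=14): L=11 R=122
Round 3 (k=6): L=122 R=232

Answer: 122 232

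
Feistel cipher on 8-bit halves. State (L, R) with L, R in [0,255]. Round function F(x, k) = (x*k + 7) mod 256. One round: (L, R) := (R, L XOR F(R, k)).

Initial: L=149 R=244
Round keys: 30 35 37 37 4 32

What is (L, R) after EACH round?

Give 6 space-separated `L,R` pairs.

Round 1 (k=30): L=244 R=10
Round 2 (k=35): L=10 R=145
Round 3 (k=37): L=145 R=246
Round 4 (k=37): L=246 R=4
Round 5 (k=4): L=4 R=225
Round 6 (k=32): L=225 R=35

Answer: 244,10 10,145 145,246 246,4 4,225 225,35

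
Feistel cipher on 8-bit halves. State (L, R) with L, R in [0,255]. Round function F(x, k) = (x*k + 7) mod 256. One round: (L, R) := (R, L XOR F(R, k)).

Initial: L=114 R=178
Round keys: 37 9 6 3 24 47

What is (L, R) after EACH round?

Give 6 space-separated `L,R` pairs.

Answer: 178,179 179,224 224,244 244,3 3,187 187,95

Derivation:
Round 1 (k=37): L=178 R=179
Round 2 (k=9): L=179 R=224
Round 3 (k=6): L=224 R=244
Round 4 (k=3): L=244 R=3
Round 5 (k=24): L=3 R=187
Round 6 (k=47): L=187 R=95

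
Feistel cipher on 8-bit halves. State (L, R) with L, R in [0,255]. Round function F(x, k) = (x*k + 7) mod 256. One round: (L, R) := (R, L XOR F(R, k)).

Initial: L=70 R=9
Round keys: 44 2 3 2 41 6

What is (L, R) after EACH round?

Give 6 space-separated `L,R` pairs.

Answer: 9,213 213,184 184,250 250,67 67,56 56,20

Derivation:
Round 1 (k=44): L=9 R=213
Round 2 (k=2): L=213 R=184
Round 3 (k=3): L=184 R=250
Round 4 (k=2): L=250 R=67
Round 5 (k=41): L=67 R=56
Round 6 (k=6): L=56 R=20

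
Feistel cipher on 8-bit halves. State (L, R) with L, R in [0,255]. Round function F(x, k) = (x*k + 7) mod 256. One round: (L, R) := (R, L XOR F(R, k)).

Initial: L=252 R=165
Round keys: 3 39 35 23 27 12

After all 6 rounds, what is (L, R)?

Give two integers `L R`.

Round 1 (k=3): L=165 R=10
Round 2 (k=39): L=10 R=40
Round 3 (k=35): L=40 R=117
Round 4 (k=23): L=117 R=162
Round 5 (k=27): L=162 R=104
Round 6 (k=12): L=104 R=69

Answer: 104 69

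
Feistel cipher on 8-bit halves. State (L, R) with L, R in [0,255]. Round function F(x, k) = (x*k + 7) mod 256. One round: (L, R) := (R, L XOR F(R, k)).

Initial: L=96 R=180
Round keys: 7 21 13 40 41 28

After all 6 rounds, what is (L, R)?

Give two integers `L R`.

Round 1 (k=7): L=180 R=147
Round 2 (k=21): L=147 R=162
Round 3 (k=13): L=162 R=210
Round 4 (k=40): L=210 R=117
Round 5 (k=41): L=117 R=22
Round 6 (k=28): L=22 R=26

Answer: 22 26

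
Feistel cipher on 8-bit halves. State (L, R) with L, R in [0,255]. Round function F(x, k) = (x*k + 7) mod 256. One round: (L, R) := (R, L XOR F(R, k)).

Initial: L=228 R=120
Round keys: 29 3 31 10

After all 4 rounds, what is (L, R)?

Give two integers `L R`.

Answer: 124 223

Derivation:
Round 1 (k=29): L=120 R=123
Round 2 (k=3): L=123 R=0
Round 3 (k=31): L=0 R=124
Round 4 (k=10): L=124 R=223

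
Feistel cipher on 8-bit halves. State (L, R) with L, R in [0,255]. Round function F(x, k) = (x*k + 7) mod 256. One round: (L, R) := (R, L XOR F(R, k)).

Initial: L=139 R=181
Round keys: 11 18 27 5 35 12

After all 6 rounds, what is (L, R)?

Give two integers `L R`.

Answer: 252 198

Derivation:
Round 1 (k=11): L=181 R=69
Round 2 (k=18): L=69 R=84
Round 3 (k=27): L=84 R=166
Round 4 (k=5): L=166 R=17
Round 5 (k=35): L=17 R=252
Round 6 (k=12): L=252 R=198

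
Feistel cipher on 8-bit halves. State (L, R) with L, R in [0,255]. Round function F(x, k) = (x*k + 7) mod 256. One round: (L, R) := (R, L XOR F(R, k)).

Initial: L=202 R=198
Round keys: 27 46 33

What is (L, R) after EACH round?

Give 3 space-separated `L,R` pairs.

Answer: 198,35 35,151 151,93

Derivation:
Round 1 (k=27): L=198 R=35
Round 2 (k=46): L=35 R=151
Round 3 (k=33): L=151 R=93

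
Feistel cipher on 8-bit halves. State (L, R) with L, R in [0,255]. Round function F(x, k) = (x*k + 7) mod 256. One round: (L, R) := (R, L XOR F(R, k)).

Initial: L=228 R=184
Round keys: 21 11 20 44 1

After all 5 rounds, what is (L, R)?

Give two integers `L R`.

Answer: 191 26

Derivation:
Round 1 (k=21): L=184 R=251
Round 2 (k=11): L=251 R=104
Round 3 (k=20): L=104 R=220
Round 4 (k=44): L=220 R=191
Round 5 (k=1): L=191 R=26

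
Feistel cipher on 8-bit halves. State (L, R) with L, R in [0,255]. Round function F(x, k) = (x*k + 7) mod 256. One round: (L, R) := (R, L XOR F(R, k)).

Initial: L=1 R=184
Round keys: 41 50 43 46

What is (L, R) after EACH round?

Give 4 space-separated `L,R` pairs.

Answer: 184,126 126,27 27,238 238,208

Derivation:
Round 1 (k=41): L=184 R=126
Round 2 (k=50): L=126 R=27
Round 3 (k=43): L=27 R=238
Round 4 (k=46): L=238 R=208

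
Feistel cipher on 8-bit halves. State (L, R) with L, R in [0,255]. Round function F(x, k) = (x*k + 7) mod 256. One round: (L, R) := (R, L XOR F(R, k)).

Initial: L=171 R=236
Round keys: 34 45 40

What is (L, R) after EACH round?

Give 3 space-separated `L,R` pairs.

Answer: 236,244 244,7 7,235

Derivation:
Round 1 (k=34): L=236 R=244
Round 2 (k=45): L=244 R=7
Round 3 (k=40): L=7 R=235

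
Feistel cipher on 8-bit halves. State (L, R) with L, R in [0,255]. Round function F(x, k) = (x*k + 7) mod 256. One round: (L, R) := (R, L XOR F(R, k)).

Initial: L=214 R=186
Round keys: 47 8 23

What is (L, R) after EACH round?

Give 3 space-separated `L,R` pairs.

Answer: 186,251 251,101 101,225

Derivation:
Round 1 (k=47): L=186 R=251
Round 2 (k=8): L=251 R=101
Round 3 (k=23): L=101 R=225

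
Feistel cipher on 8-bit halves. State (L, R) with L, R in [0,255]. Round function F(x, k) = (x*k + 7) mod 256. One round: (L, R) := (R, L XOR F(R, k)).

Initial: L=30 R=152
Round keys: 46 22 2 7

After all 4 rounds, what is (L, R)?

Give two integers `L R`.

Round 1 (k=46): L=152 R=73
Round 2 (k=22): L=73 R=213
Round 3 (k=2): L=213 R=248
Round 4 (k=7): L=248 R=26

Answer: 248 26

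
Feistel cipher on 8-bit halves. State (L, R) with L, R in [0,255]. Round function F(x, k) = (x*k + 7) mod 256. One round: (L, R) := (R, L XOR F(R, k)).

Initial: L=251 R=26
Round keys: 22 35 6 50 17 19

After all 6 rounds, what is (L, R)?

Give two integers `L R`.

Answer: 118 141

Derivation:
Round 1 (k=22): L=26 R=184
Round 2 (k=35): L=184 R=53
Round 3 (k=6): L=53 R=253
Round 4 (k=50): L=253 R=68
Round 5 (k=17): L=68 R=118
Round 6 (k=19): L=118 R=141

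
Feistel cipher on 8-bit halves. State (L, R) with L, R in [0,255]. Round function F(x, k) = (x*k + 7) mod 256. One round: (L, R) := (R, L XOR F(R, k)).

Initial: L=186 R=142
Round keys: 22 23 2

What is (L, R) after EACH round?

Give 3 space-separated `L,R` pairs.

Answer: 142,129 129,16 16,166

Derivation:
Round 1 (k=22): L=142 R=129
Round 2 (k=23): L=129 R=16
Round 3 (k=2): L=16 R=166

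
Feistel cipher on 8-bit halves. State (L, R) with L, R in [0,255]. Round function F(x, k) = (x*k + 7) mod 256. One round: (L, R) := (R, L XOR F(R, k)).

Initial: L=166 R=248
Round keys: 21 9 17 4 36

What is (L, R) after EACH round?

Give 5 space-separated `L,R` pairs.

Answer: 248,249 249,48 48,206 206,15 15,237

Derivation:
Round 1 (k=21): L=248 R=249
Round 2 (k=9): L=249 R=48
Round 3 (k=17): L=48 R=206
Round 4 (k=4): L=206 R=15
Round 5 (k=36): L=15 R=237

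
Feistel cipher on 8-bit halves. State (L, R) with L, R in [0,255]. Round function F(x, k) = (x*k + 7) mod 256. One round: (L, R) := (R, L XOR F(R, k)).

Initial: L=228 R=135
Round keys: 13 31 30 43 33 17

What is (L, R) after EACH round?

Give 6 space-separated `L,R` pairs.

Round 1 (k=13): L=135 R=6
Round 2 (k=31): L=6 R=70
Round 3 (k=30): L=70 R=61
Round 4 (k=43): L=61 R=0
Round 5 (k=33): L=0 R=58
Round 6 (k=17): L=58 R=225

Answer: 135,6 6,70 70,61 61,0 0,58 58,225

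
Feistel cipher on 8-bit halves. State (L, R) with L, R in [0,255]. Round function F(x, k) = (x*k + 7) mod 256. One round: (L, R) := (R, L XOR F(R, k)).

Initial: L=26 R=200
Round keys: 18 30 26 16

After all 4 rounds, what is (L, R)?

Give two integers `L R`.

Answer: 4 2

Derivation:
Round 1 (k=18): L=200 R=13
Round 2 (k=30): L=13 R=69
Round 3 (k=26): L=69 R=4
Round 4 (k=16): L=4 R=2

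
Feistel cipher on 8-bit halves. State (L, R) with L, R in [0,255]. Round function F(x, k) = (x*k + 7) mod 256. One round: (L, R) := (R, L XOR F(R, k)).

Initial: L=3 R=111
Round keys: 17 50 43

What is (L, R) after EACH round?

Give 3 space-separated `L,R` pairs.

Round 1 (k=17): L=111 R=101
Round 2 (k=50): L=101 R=174
Round 3 (k=43): L=174 R=36

Answer: 111,101 101,174 174,36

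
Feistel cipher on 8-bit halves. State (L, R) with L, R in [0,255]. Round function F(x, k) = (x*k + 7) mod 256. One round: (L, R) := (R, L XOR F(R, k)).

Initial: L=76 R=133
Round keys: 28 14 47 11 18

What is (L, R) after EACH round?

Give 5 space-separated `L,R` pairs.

Answer: 133,223 223,188 188,84 84,31 31,97

Derivation:
Round 1 (k=28): L=133 R=223
Round 2 (k=14): L=223 R=188
Round 3 (k=47): L=188 R=84
Round 4 (k=11): L=84 R=31
Round 5 (k=18): L=31 R=97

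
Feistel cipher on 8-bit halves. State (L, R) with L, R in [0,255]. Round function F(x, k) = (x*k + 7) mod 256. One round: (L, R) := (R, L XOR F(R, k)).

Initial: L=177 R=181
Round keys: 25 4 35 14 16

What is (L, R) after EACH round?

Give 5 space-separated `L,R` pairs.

Answer: 181,5 5,174 174,212 212,49 49,195

Derivation:
Round 1 (k=25): L=181 R=5
Round 2 (k=4): L=5 R=174
Round 3 (k=35): L=174 R=212
Round 4 (k=14): L=212 R=49
Round 5 (k=16): L=49 R=195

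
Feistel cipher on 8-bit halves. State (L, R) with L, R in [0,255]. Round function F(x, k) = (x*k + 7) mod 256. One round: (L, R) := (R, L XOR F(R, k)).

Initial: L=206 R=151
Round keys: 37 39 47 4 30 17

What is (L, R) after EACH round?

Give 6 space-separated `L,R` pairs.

Round 1 (k=37): L=151 R=20
Round 2 (k=39): L=20 R=132
Round 3 (k=47): L=132 R=87
Round 4 (k=4): L=87 R=231
Round 5 (k=30): L=231 R=78
Round 6 (k=17): L=78 R=210

Answer: 151,20 20,132 132,87 87,231 231,78 78,210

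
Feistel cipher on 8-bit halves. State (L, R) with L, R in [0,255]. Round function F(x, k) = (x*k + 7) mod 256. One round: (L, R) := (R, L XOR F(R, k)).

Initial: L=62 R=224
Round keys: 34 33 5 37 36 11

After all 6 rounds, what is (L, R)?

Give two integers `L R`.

Answer: 165 35

Derivation:
Round 1 (k=34): L=224 R=249
Round 2 (k=33): L=249 R=192
Round 3 (k=5): L=192 R=62
Round 4 (k=37): L=62 R=61
Round 5 (k=36): L=61 R=165
Round 6 (k=11): L=165 R=35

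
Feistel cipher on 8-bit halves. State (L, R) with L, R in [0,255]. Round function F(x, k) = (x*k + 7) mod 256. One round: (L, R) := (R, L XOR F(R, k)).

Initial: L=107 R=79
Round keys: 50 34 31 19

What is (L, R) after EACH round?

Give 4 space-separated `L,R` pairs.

Round 1 (k=50): L=79 R=30
Round 2 (k=34): L=30 R=76
Round 3 (k=31): L=76 R=37
Round 4 (k=19): L=37 R=138

Answer: 79,30 30,76 76,37 37,138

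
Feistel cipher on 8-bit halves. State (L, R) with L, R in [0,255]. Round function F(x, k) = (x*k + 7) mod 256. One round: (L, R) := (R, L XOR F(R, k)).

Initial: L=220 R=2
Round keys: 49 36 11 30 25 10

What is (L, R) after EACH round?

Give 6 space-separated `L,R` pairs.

Round 1 (k=49): L=2 R=181
Round 2 (k=36): L=181 R=121
Round 3 (k=11): L=121 R=143
Round 4 (k=30): L=143 R=176
Round 5 (k=25): L=176 R=184
Round 6 (k=10): L=184 R=135

Answer: 2,181 181,121 121,143 143,176 176,184 184,135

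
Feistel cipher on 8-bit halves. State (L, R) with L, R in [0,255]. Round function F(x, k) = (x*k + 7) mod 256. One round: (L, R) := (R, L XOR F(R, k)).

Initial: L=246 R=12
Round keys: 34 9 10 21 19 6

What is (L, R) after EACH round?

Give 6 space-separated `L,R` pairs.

Round 1 (k=34): L=12 R=105
Round 2 (k=9): L=105 R=180
Round 3 (k=10): L=180 R=102
Round 4 (k=21): L=102 R=209
Round 5 (k=19): L=209 R=236
Round 6 (k=6): L=236 R=94

Answer: 12,105 105,180 180,102 102,209 209,236 236,94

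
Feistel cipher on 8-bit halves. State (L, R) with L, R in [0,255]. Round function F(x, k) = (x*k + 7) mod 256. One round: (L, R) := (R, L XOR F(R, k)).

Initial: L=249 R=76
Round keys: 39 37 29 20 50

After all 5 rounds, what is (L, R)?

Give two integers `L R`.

Answer: 18 217

Derivation:
Round 1 (k=39): L=76 R=98
Round 2 (k=37): L=98 R=125
Round 3 (k=29): L=125 R=82
Round 4 (k=20): L=82 R=18
Round 5 (k=50): L=18 R=217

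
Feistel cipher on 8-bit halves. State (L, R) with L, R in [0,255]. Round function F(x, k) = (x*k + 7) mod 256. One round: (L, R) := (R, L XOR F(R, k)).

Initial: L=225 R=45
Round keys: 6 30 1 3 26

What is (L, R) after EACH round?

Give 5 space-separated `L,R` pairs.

Round 1 (k=6): L=45 R=244
Round 2 (k=30): L=244 R=178
Round 3 (k=1): L=178 R=77
Round 4 (k=3): L=77 R=92
Round 5 (k=26): L=92 R=18

Answer: 45,244 244,178 178,77 77,92 92,18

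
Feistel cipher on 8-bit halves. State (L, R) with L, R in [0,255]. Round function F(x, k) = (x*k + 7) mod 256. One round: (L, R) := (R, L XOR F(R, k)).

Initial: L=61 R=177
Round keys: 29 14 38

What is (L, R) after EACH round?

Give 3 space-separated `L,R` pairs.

Round 1 (k=29): L=177 R=41
Round 2 (k=14): L=41 R=244
Round 3 (k=38): L=244 R=22

Answer: 177,41 41,244 244,22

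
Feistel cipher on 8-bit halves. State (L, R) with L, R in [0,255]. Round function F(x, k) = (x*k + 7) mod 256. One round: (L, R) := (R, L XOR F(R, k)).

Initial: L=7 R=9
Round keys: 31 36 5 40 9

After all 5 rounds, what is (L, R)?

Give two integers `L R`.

Round 1 (k=31): L=9 R=25
Round 2 (k=36): L=25 R=130
Round 3 (k=5): L=130 R=136
Round 4 (k=40): L=136 R=197
Round 5 (k=9): L=197 R=124

Answer: 197 124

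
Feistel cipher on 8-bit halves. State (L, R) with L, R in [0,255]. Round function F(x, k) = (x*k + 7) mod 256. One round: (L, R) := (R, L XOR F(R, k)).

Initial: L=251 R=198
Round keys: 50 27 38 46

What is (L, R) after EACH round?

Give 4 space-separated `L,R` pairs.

Round 1 (k=50): L=198 R=72
Round 2 (k=27): L=72 R=89
Round 3 (k=38): L=89 R=117
Round 4 (k=46): L=117 R=84

Answer: 198,72 72,89 89,117 117,84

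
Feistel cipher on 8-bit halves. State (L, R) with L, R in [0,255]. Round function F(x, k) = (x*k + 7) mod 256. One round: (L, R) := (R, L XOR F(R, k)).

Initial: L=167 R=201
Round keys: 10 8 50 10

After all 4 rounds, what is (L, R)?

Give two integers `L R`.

Answer: 229 7

Derivation:
Round 1 (k=10): L=201 R=70
Round 2 (k=8): L=70 R=254
Round 3 (k=50): L=254 R=229
Round 4 (k=10): L=229 R=7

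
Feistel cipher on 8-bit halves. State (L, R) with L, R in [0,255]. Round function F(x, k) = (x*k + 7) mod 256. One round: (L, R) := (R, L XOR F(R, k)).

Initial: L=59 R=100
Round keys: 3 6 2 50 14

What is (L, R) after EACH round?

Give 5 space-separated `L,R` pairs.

Round 1 (k=3): L=100 R=8
Round 2 (k=6): L=8 R=83
Round 3 (k=2): L=83 R=165
Round 4 (k=50): L=165 R=18
Round 5 (k=14): L=18 R=166

Answer: 100,8 8,83 83,165 165,18 18,166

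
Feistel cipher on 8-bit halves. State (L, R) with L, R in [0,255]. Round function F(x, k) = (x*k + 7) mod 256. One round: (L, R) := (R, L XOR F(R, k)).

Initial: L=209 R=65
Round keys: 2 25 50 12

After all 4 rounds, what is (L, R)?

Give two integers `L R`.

Answer: 59 21

Derivation:
Round 1 (k=2): L=65 R=88
Round 2 (k=25): L=88 R=222
Round 3 (k=50): L=222 R=59
Round 4 (k=12): L=59 R=21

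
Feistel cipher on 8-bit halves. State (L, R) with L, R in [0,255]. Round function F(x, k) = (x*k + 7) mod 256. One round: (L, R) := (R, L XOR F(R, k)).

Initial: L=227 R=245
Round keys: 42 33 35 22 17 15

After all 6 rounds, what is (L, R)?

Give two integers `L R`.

Round 1 (k=42): L=245 R=218
Round 2 (k=33): L=218 R=212
Round 3 (k=35): L=212 R=217
Round 4 (k=22): L=217 R=121
Round 5 (k=17): L=121 R=201
Round 6 (k=15): L=201 R=183

Answer: 201 183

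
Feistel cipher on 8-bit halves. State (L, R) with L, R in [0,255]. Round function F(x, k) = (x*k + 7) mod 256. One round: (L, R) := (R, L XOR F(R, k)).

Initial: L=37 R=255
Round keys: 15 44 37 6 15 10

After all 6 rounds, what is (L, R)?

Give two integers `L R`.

Round 1 (k=15): L=255 R=221
Round 2 (k=44): L=221 R=252
Round 3 (k=37): L=252 R=174
Round 4 (k=6): L=174 R=231
Round 5 (k=15): L=231 R=62
Round 6 (k=10): L=62 R=148

Answer: 62 148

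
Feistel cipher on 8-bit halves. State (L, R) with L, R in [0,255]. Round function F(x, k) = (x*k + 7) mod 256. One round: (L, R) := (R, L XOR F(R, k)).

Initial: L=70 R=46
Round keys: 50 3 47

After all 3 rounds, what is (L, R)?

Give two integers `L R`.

Answer: 248 202

Derivation:
Round 1 (k=50): L=46 R=69
Round 2 (k=3): L=69 R=248
Round 3 (k=47): L=248 R=202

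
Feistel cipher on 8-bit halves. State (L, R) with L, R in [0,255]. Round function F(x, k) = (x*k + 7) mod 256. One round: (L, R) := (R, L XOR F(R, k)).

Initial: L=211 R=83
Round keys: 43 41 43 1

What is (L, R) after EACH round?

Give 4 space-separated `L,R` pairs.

Round 1 (k=43): L=83 R=43
Round 2 (k=41): L=43 R=185
Round 3 (k=43): L=185 R=49
Round 4 (k=1): L=49 R=129

Answer: 83,43 43,185 185,49 49,129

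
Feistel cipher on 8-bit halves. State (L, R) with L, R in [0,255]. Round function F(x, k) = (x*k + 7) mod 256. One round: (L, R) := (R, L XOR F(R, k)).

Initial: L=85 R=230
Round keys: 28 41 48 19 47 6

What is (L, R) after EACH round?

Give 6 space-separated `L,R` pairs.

Round 1 (k=28): L=230 R=122
Round 2 (k=41): L=122 R=119
Round 3 (k=48): L=119 R=45
Round 4 (k=19): L=45 R=41
Round 5 (k=47): L=41 R=163
Round 6 (k=6): L=163 R=240

Answer: 230,122 122,119 119,45 45,41 41,163 163,240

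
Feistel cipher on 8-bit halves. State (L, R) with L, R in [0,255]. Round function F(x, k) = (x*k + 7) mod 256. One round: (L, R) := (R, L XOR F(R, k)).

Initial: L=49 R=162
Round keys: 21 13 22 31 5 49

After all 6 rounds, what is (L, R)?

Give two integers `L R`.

Answer: 47 81

Derivation:
Round 1 (k=21): L=162 R=96
Round 2 (k=13): L=96 R=69
Round 3 (k=22): L=69 R=149
Round 4 (k=31): L=149 R=87
Round 5 (k=5): L=87 R=47
Round 6 (k=49): L=47 R=81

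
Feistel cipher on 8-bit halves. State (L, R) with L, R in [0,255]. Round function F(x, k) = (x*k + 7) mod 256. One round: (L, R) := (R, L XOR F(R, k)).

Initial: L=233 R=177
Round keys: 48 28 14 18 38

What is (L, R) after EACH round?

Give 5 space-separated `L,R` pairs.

Round 1 (k=48): L=177 R=222
Round 2 (k=28): L=222 R=254
Round 3 (k=14): L=254 R=53
Round 4 (k=18): L=53 R=63
Round 5 (k=38): L=63 R=84

Answer: 177,222 222,254 254,53 53,63 63,84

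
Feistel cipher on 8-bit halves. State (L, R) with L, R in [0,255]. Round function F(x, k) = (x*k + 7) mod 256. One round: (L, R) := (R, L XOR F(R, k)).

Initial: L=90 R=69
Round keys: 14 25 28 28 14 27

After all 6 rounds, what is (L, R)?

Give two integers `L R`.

Answer: 83 28

Derivation:
Round 1 (k=14): L=69 R=151
Round 2 (k=25): L=151 R=131
Round 3 (k=28): L=131 R=204
Round 4 (k=28): L=204 R=212
Round 5 (k=14): L=212 R=83
Round 6 (k=27): L=83 R=28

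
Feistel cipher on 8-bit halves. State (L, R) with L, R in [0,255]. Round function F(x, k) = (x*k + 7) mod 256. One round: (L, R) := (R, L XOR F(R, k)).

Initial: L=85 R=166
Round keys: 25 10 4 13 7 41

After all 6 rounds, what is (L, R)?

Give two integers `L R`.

Round 1 (k=25): L=166 R=104
Round 2 (k=10): L=104 R=177
Round 3 (k=4): L=177 R=163
Round 4 (k=13): L=163 R=255
Round 5 (k=7): L=255 R=163
Round 6 (k=41): L=163 R=221

Answer: 163 221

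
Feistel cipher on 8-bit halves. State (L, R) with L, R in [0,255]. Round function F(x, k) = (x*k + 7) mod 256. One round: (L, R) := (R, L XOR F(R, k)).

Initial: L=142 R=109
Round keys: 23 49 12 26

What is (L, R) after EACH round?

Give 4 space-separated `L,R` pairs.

Round 1 (k=23): L=109 R=92
Round 2 (k=49): L=92 R=206
Round 3 (k=12): L=206 R=243
Round 4 (k=26): L=243 R=123

Answer: 109,92 92,206 206,243 243,123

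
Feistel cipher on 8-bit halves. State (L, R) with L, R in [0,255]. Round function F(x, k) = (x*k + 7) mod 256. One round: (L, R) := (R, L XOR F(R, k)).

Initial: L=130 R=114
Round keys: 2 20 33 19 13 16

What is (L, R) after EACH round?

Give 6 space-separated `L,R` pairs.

Answer: 114,105 105,73 73,25 25,171 171,175 175,92

Derivation:
Round 1 (k=2): L=114 R=105
Round 2 (k=20): L=105 R=73
Round 3 (k=33): L=73 R=25
Round 4 (k=19): L=25 R=171
Round 5 (k=13): L=171 R=175
Round 6 (k=16): L=175 R=92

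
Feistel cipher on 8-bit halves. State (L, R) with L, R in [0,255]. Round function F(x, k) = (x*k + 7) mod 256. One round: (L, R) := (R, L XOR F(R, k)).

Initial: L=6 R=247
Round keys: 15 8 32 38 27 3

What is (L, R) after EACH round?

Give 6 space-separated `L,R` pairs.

Answer: 247,134 134,192 192,129 129,237 237,135 135,113

Derivation:
Round 1 (k=15): L=247 R=134
Round 2 (k=8): L=134 R=192
Round 3 (k=32): L=192 R=129
Round 4 (k=38): L=129 R=237
Round 5 (k=27): L=237 R=135
Round 6 (k=3): L=135 R=113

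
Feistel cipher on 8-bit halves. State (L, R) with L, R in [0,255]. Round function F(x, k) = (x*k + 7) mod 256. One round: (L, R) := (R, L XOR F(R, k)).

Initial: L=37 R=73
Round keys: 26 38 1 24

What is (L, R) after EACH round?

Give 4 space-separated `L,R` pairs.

Round 1 (k=26): L=73 R=84
Round 2 (k=38): L=84 R=54
Round 3 (k=1): L=54 R=105
Round 4 (k=24): L=105 R=233

Answer: 73,84 84,54 54,105 105,233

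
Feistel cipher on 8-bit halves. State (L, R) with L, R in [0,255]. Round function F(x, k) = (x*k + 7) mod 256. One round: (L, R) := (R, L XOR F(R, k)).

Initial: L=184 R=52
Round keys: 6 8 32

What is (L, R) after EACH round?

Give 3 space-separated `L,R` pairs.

Answer: 52,135 135,11 11,224

Derivation:
Round 1 (k=6): L=52 R=135
Round 2 (k=8): L=135 R=11
Round 3 (k=32): L=11 R=224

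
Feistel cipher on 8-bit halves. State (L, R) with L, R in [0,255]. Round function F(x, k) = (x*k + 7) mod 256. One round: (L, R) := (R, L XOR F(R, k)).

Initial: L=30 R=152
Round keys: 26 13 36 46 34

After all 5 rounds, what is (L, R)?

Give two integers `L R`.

Answer: 111 59

Derivation:
Round 1 (k=26): L=152 R=105
Round 2 (k=13): L=105 R=196
Round 3 (k=36): L=196 R=254
Round 4 (k=46): L=254 R=111
Round 5 (k=34): L=111 R=59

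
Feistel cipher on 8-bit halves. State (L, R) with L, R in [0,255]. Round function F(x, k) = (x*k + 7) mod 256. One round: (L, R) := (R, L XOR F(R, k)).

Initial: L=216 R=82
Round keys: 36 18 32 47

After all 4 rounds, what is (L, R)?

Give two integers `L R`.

Answer: 176 32

Derivation:
Round 1 (k=36): L=82 R=87
Round 2 (k=18): L=87 R=119
Round 3 (k=32): L=119 R=176
Round 4 (k=47): L=176 R=32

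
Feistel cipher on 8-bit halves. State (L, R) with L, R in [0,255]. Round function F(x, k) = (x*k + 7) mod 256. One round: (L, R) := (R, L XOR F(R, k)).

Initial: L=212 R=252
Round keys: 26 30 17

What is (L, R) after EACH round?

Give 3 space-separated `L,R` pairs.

Answer: 252,75 75,45 45,79

Derivation:
Round 1 (k=26): L=252 R=75
Round 2 (k=30): L=75 R=45
Round 3 (k=17): L=45 R=79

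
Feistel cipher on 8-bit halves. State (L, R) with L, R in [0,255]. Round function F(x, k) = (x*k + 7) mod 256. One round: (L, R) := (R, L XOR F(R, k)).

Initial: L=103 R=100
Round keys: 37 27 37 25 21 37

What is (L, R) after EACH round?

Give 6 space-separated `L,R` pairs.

Round 1 (k=37): L=100 R=28
Round 2 (k=27): L=28 R=159
Round 3 (k=37): L=159 R=30
Round 4 (k=25): L=30 R=106
Round 5 (k=21): L=106 R=167
Round 6 (k=37): L=167 R=64

Answer: 100,28 28,159 159,30 30,106 106,167 167,64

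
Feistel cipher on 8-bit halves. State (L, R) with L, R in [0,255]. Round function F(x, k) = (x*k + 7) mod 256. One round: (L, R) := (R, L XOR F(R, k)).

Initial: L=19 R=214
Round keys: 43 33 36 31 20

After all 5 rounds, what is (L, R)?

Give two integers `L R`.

Round 1 (k=43): L=214 R=234
Round 2 (k=33): L=234 R=231
Round 3 (k=36): L=231 R=105
Round 4 (k=31): L=105 R=89
Round 5 (k=20): L=89 R=146

Answer: 89 146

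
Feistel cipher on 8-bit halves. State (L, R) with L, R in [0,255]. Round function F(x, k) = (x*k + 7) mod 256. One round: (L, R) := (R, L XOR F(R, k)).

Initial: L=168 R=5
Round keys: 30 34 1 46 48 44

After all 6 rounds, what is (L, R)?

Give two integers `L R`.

Answer: 249 140

Derivation:
Round 1 (k=30): L=5 R=53
Round 2 (k=34): L=53 R=20
Round 3 (k=1): L=20 R=46
Round 4 (k=46): L=46 R=95
Round 5 (k=48): L=95 R=249
Round 6 (k=44): L=249 R=140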